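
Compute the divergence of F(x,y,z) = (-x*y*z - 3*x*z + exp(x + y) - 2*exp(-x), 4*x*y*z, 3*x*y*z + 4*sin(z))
3*x*y + 4*x*z - y*z - 3*z + exp(x + y) + 4*cos(z) + 2*exp(-x)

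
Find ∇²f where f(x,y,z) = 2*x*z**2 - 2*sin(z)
4*x + 2*sin(z)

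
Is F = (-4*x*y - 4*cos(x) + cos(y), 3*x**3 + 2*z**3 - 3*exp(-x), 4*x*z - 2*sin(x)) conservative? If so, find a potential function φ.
No, ∇×F = (-6*z**2, -4*z + 2*cos(x), 9*x**2 + 4*x + sin(y) + 3*exp(-x)) ≠ 0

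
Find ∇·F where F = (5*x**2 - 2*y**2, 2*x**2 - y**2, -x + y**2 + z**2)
10*x - 2*y + 2*z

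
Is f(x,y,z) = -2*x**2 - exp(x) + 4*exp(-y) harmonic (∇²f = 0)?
No, ∇²f = -exp(x) - 4 + 4*exp(-y)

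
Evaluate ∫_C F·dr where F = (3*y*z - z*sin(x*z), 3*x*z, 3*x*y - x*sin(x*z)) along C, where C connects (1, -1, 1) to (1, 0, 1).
3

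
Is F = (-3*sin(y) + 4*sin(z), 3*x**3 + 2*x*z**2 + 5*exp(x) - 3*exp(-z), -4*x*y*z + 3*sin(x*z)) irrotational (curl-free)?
No, ∇×F = (-8*x*z - 3*exp(-z), 4*y*z - 3*z*cos(x*z) + 4*cos(z), 9*x**2 + 2*z**2 + 5*exp(x) + 3*cos(y))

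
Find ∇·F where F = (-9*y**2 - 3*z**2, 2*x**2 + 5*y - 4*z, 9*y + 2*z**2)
4*z + 5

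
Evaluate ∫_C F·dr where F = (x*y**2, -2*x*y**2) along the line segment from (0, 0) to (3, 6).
-243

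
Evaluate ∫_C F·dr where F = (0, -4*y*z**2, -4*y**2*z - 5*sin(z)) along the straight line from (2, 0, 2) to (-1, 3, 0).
5 - 5*cos(2)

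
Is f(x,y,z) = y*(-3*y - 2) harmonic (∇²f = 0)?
No, ∇²f = -6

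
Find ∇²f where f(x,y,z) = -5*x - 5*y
0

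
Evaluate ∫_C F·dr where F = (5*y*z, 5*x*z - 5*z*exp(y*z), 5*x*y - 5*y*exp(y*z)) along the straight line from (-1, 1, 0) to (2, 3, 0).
0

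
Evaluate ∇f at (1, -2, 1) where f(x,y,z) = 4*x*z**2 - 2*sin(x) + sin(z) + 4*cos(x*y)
(-8*sin(2) - 2*cos(1) + 4, 4*sin(2), cos(1) + 8)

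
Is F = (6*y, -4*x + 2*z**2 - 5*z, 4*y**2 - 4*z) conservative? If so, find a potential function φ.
No, ∇×F = (8*y - 4*z + 5, 0, -10) ≠ 0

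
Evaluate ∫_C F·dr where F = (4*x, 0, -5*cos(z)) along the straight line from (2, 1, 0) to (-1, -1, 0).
-6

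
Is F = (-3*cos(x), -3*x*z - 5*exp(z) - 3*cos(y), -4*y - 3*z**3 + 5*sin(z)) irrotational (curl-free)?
No, ∇×F = (3*x + 5*exp(z) - 4, 0, -3*z)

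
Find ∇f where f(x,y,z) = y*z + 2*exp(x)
(2*exp(x), z, y)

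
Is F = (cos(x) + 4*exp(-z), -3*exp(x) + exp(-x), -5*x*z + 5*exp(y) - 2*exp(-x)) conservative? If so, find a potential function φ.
No, ∇×F = (5*exp(y), 5*z - 4*exp(-z) - 2*exp(-x), -3*exp(x) - exp(-x)) ≠ 0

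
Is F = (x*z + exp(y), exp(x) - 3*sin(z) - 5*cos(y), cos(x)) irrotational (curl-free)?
No, ∇×F = (3*cos(z), x + sin(x), exp(x) - exp(y))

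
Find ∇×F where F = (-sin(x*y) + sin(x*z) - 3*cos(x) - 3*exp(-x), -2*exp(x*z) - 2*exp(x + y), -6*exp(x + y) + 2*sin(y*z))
(2*x*exp(x*z) + 2*z*cos(y*z) - 6*exp(x + y), x*cos(x*z) + 6*exp(x + y), x*cos(x*y) - 2*z*exp(x*z) - 2*exp(x + y))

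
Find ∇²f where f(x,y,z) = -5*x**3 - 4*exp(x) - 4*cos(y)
-30*x - 4*exp(x) + 4*cos(y)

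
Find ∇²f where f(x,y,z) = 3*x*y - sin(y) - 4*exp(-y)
sin(y) - 4*exp(-y)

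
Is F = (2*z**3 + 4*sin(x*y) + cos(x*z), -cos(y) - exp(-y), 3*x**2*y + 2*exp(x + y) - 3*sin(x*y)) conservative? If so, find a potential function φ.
No, ∇×F = (3*x**2 - 3*x*cos(x*y) + 2*exp(x + y), -6*x*y - x*sin(x*z) + 3*y*cos(x*y) + 6*z**2 - 2*exp(x + y), -4*x*cos(x*y)) ≠ 0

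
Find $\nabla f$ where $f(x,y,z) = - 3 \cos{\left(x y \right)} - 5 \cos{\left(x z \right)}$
(3*y*sin(x*y) + 5*z*sin(x*z), 3*x*sin(x*y), 5*x*sin(x*z))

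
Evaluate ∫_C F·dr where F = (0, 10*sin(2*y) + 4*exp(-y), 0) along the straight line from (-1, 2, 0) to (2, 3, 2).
-5*cos(6) + 5*cos(4) - 4*exp(-3) + 4*exp(-2)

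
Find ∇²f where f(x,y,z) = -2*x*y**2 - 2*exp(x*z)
-2*x**2*exp(x*z) - 4*x - 2*z**2*exp(x*z)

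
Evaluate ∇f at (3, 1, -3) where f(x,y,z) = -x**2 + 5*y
(-6, 5, 0)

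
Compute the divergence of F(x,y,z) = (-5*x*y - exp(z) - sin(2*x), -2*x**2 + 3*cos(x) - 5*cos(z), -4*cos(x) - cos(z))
-5*y + sin(z) - 2*cos(2*x)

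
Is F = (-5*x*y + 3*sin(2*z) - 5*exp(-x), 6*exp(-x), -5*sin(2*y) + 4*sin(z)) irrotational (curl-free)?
No, ∇×F = (-10*cos(2*y), 6*cos(2*z), 5*x - 6*exp(-x))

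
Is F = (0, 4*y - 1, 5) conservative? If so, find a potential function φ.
Yes, F is conservative. φ = 2*y**2 - y + 5*z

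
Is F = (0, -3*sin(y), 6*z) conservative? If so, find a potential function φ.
Yes, F is conservative. φ = 3*z**2 + 3*cos(y)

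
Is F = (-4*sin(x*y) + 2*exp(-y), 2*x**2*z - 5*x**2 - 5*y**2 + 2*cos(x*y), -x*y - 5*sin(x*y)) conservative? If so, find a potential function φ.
No, ∇×F = (-x*(2*x + 5*cos(x*y) + 1), y*(5*cos(x*y) + 1), 4*x*z + 4*x*cos(x*y) - 10*x - 2*y*sin(x*y) + 2*exp(-y)) ≠ 0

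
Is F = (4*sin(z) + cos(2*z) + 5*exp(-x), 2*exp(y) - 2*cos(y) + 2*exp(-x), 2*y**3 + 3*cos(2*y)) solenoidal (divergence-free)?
No, ∇·F = 2*exp(y) + 2*sin(y) - 5*exp(-x)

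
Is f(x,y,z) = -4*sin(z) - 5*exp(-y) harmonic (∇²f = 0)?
No, ∇²f = 4*sin(z) - 5*exp(-y)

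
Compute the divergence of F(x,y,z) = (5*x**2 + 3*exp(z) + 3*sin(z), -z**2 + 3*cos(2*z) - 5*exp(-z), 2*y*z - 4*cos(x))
10*x + 2*y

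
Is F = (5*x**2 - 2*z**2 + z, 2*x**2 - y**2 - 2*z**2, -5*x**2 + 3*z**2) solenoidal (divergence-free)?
No, ∇·F = 10*x - 2*y + 6*z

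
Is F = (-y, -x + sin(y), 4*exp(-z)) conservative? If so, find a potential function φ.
Yes, F is conservative. φ = -x*y - cos(y) - 4*exp(-z)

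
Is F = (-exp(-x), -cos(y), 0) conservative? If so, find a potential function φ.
Yes, F is conservative. φ = -sin(y) + exp(-x)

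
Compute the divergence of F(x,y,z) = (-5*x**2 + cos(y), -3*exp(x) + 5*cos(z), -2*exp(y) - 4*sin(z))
-10*x - 4*cos(z)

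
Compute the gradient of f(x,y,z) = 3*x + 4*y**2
(3, 8*y, 0)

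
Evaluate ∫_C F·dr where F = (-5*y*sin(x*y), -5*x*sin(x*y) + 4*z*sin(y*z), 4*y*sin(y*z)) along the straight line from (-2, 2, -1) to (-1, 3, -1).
4*cos(2) + cos(3) - 5*cos(4)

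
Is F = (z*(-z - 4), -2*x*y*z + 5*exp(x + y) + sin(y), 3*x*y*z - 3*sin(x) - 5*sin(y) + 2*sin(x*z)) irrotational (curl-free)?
No, ∇×F = (2*x*y + 3*x*z - 5*cos(y), -3*y*z - 2*z*cos(x*z) - 2*z + 3*cos(x) - 4, -2*y*z + 5*exp(x + y))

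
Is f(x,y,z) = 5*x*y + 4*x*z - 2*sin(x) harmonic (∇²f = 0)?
No, ∇²f = 2*sin(x)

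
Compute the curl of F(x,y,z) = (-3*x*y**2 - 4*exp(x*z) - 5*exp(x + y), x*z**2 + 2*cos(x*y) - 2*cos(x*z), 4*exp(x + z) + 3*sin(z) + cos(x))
(-2*x*(z + sin(x*z)), -4*x*exp(x*z) - 4*exp(x + z) + sin(x), 6*x*y - 2*y*sin(x*y) + z**2 + 2*z*sin(x*z) + 5*exp(x + y))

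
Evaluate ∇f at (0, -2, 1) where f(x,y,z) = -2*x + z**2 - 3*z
(-2, 0, -1)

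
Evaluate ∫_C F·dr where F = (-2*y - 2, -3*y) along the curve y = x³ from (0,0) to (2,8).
-108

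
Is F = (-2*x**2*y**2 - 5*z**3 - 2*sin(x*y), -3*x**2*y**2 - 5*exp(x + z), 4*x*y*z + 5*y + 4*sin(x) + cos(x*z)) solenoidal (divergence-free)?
No, ∇·F = -6*x**2*y - 4*x*y**2 + 4*x*y - x*sin(x*z) - 2*y*cos(x*y)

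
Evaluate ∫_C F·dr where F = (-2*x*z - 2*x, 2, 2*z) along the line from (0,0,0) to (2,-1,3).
-5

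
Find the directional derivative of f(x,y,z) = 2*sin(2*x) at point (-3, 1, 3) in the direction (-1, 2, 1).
-2*sqrt(6)*cos(6)/3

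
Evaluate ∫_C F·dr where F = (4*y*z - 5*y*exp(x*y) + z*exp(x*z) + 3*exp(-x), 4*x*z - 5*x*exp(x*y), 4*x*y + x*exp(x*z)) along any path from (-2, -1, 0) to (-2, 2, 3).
-49 - 5*exp(-4) + exp(-6) + 5*exp(2)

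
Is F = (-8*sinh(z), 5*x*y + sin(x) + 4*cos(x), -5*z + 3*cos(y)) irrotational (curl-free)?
No, ∇×F = (-3*sin(y), -8*cosh(z), 5*y - 4*sin(x) + cos(x))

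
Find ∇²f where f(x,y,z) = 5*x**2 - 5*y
10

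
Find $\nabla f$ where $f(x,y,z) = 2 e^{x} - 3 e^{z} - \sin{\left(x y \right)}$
(-y*cos(x*y) + 2*exp(x), -x*cos(x*y), -3*exp(z))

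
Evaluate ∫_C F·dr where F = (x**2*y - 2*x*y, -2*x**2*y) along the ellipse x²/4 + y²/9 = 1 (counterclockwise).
-6*pi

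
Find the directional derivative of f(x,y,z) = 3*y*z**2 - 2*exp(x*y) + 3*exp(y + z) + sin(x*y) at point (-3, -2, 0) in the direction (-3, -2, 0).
6*sqrt(13)*(-4*exp(8) - 1 + 2*exp(2)*cos(6))*exp(-2)/13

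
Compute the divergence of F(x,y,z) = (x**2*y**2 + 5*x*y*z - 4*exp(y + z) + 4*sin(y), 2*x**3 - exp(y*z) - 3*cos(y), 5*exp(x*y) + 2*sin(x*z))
2*x*y**2 + 2*x*cos(x*z) + 5*y*z - z*exp(y*z) + 3*sin(y)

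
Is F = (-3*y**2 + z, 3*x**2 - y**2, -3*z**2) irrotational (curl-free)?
No, ∇×F = (0, 1, 6*x + 6*y)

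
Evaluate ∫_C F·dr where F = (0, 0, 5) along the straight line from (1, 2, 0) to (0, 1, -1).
-5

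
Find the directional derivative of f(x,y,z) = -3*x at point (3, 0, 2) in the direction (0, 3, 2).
0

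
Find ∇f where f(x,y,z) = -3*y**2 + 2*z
(0, -6*y, 2)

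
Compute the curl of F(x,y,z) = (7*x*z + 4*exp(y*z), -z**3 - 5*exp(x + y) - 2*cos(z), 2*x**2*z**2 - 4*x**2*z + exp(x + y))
(3*z**2 + exp(x + y) - 2*sin(z), -4*x*z**2 + 8*x*z + 7*x + 4*y*exp(y*z) - exp(x + y), -4*z*exp(y*z) - 5*exp(x + y))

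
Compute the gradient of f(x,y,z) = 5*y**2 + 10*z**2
(0, 10*y, 20*z)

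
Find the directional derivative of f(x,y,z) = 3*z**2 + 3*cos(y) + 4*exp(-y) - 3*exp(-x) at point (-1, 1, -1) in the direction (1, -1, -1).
sqrt(3)*(4/3 + E*sin(1) + E*(2 + E))*exp(-1)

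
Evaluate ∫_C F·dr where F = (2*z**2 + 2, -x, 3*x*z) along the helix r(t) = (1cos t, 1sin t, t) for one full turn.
pi*(-1 + 8*pi)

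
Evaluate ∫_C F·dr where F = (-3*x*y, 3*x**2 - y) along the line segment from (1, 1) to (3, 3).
-4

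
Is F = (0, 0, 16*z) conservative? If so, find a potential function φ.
Yes, F is conservative. φ = 8*z**2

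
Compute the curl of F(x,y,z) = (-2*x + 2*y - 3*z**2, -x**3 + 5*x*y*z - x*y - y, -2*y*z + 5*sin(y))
(-5*x*y - 2*z + 5*cos(y), -6*z, -3*x**2 + 5*y*z - y - 2)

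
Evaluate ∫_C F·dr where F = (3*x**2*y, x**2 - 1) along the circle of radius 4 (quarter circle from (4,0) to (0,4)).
116/3 - 48*pi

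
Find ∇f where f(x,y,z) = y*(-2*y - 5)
(0, -4*y - 5, 0)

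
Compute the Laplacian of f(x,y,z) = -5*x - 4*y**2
-8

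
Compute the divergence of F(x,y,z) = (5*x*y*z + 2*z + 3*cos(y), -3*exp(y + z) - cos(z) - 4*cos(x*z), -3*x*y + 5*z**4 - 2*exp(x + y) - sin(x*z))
-x*cos(x*z) + 5*y*z + 20*z**3 - 3*exp(y + z)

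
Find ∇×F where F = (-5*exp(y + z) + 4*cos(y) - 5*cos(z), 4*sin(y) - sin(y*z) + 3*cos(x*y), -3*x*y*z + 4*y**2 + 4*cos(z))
(-3*x*z + y*cos(y*z) + 8*y, 3*y*z - 5*exp(y + z) + 5*sin(z), -3*y*sin(x*y) + 5*exp(y + z) + 4*sin(y))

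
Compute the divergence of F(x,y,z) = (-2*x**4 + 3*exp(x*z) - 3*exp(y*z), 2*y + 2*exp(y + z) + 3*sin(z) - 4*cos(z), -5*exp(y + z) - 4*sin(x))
-8*x**3 + 3*z*exp(x*z) - 3*exp(y + z) + 2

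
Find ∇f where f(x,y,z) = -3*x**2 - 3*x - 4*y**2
(-6*x - 3, -8*y, 0)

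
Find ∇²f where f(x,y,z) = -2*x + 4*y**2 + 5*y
8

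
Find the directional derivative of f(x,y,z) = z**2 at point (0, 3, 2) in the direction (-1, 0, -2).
-8*sqrt(5)/5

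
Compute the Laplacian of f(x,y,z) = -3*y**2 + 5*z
-6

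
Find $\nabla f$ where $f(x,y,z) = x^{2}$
(2*x, 0, 0)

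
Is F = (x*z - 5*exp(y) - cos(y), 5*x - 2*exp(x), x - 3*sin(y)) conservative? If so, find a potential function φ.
No, ∇×F = (-3*cos(y), x - 1, -2*exp(x) + 5*exp(y) - sin(y) + 5) ≠ 0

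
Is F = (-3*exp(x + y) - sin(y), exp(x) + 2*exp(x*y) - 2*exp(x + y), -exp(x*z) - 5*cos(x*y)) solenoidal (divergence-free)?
No, ∇·F = 2*x*exp(x*y) - x*exp(x*z) - 5*exp(x + y)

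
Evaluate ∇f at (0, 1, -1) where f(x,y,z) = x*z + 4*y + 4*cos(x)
(-1, 4, 0)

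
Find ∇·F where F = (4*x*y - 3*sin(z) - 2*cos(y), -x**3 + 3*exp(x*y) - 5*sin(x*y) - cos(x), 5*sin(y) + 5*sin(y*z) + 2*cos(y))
3*x*exp(x*y) - 5*x*cos(x*y) + 5*y*cos(y*z) + 4*y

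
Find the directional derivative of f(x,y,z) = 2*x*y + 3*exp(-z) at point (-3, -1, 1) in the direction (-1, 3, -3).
sqrt(19)*(9 - 16*E)*exp(-1)/19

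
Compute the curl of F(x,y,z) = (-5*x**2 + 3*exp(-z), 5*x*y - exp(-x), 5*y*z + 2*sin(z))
(5*z, -3*exp(-z), 5*y + exp(-x))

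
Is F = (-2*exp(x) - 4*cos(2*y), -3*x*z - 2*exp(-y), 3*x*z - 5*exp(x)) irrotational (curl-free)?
No, ∇×F = (3*x, -3*z + 5*exp(x), -3*z - 8*sin(2*y))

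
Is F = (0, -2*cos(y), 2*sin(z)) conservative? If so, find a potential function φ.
Yes, F is conservative. φ = -2*sin(y) - 2*cos(z)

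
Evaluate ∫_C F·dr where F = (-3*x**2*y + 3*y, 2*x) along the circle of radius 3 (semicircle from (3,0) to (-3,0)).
207*pi/8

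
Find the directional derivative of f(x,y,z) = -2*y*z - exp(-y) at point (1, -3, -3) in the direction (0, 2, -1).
2*sqrt(5)*(3 + exp(3))/5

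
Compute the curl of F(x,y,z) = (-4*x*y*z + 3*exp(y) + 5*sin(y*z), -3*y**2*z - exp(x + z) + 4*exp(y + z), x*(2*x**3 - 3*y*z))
(-3*x*z + 3*y**2 + exp(x + z) - 4*exp(y + z), -8*x**3 - 4*x*y + 3*y*z + 5*y*cos(y*z), 4*x*z - 5*z*cos(y*z) - 3*exp(y) - exp(x + z))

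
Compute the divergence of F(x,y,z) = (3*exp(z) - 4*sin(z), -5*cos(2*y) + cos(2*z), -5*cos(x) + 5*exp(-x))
10*sin(2*y)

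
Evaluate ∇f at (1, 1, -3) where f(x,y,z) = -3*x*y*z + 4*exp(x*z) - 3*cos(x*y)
(-12*exp(-3) + 3*sin(1) + 9, 3*sin(1) + 9, -3 + 4*exp(-3))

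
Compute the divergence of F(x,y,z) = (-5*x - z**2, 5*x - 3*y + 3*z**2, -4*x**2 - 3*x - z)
-9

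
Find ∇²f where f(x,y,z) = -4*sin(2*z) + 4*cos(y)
16*sin(2*z) - 4*cos(y)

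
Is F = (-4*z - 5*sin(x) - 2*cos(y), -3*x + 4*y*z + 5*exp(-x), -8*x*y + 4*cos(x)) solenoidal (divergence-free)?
No, ∇·F = 4*z - 5*cos(x)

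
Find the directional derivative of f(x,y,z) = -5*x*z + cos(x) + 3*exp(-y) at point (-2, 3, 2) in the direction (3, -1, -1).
sqrt(11)*((-40 + 3*sin(2))*exp(3) + 3)*exp(-3)/11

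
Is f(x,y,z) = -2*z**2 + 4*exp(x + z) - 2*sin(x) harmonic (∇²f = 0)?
No, ∇²f = 8*exp(x + z) + 2*sin(x) - 4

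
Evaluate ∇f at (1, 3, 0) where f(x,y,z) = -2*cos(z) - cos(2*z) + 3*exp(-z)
(0, 0, -3)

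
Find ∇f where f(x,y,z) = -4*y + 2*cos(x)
(-2*sin(x), -4, 0)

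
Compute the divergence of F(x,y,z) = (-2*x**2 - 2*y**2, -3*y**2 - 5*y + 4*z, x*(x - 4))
-4*x - 6*y - 5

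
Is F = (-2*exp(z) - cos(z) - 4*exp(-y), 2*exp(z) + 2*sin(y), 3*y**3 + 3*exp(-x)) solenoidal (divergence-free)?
No, ∇·F = 2*cos(y)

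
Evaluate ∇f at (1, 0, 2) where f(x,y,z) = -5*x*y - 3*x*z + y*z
(-6, -3, -3)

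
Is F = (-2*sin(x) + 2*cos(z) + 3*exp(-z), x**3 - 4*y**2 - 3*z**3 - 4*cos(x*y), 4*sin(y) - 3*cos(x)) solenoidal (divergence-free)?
No, ∇·F = 4*x*sin(x*y) - 8*y - 2*cos(x)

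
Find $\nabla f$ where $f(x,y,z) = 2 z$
(0, 0, 2)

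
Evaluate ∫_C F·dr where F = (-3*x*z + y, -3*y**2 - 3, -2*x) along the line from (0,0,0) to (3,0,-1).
12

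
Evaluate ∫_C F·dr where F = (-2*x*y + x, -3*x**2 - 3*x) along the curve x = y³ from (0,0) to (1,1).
-43/28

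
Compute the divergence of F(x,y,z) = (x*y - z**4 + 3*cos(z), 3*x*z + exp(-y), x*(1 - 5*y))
y - exp(-y)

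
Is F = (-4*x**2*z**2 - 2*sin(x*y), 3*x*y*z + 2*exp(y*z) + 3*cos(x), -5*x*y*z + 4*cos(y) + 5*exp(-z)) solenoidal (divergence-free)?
No, ∇·F = -5*x*y - 8*x*z**2 + 3*x*z - 2*y*cos(x*y) + 2*z*exp(y*z) - 5*exp(-z)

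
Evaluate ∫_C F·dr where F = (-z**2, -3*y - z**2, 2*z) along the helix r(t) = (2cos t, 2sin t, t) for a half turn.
-8 + 4*pi + 3*pi**2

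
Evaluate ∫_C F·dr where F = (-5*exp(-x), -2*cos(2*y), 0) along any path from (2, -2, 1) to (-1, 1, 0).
-sin(2) - 5*exp(-2) - sin(4) + 5*E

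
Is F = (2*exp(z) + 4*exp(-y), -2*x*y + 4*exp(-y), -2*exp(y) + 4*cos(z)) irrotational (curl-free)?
No, ∇×F = (-2*exp(y), 2*exp(z), -2*y + 4*exp(-y))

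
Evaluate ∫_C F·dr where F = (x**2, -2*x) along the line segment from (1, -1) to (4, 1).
11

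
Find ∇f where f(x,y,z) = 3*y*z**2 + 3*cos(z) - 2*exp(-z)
(0, 3*z**2, 6*y*z - 3*sin(z) + 2*exp(-z))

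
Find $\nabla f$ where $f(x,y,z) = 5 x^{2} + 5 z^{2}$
(10*x, 0, 10*z)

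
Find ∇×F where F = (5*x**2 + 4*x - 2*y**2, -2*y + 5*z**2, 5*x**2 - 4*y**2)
(-8*y - 10*z, -10*x, 4*y)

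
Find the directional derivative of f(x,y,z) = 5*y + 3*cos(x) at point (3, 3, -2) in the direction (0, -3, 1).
-3*sqrt(10)/2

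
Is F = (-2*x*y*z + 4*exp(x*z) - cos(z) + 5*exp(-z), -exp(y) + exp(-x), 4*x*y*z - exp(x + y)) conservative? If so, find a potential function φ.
No, ∇×F = (4*x*z - exp(x + y), -2*x*y + 4*x*exp(x*z) - 4*y*z + exp(x + y) + sin(z) - 5*exp(-z), 2*x*z - exp(-x)) ≠ 0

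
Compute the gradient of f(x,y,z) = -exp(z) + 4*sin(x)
(4*cos(x), 0, -exp(z))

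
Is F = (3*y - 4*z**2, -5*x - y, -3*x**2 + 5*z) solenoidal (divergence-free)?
No, ∇·F = 4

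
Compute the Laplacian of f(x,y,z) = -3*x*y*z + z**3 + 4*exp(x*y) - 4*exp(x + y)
4*x**2*exp(x*y) + 4*y**2*exp(x*y) + 6*z - 8*exp(x + y)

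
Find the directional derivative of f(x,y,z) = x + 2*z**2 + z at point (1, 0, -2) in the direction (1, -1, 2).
-13*sqrt(6)/6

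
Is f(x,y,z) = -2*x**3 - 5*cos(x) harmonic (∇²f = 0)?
No, ∇²f = -12*x + 5*cos(x)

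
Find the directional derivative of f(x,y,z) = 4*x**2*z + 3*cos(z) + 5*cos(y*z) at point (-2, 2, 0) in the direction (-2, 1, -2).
-32/3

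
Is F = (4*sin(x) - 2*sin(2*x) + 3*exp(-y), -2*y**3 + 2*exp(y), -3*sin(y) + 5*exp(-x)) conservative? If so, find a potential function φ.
No, ∇×F = (-3*cos(y), 5*exp(-x), 3*exp(-y)) ≠ 0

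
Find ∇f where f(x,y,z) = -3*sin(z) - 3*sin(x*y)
(-3*y*cos(x*y), -3*x*cos(x*y), -3*cos(z))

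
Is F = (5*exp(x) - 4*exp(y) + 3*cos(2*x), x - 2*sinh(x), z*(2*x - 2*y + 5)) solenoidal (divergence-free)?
No, ∇·F = 2*x - 2*y + 5*exp(x) - 6*sin(2*x) + 5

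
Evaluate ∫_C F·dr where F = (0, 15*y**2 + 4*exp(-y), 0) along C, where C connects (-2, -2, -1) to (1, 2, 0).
8*sinh(2) + 80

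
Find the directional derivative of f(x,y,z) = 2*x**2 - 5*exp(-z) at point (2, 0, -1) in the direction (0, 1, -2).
-2*sqrt(5)*E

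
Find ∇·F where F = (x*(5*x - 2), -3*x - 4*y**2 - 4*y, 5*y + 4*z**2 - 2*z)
10*x - 8*y + 8*z - 8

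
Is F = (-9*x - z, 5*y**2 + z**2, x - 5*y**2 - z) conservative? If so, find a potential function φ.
No, ∇×F = (-10*y - 2*z, -2, 0) ≠ 0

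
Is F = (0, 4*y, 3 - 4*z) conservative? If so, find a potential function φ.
Yes, F is conservative. φ = 2*y**2 - 2*z**2 + 3*z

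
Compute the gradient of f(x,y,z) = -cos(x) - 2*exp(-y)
(sin(x), 2*exp(-y), 0)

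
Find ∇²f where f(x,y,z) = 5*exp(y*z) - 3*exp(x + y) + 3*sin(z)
5*y**2*exp(y*z) + 5*z**2*exp(y*z) - 6*exp(x + y) - 3*sin(z)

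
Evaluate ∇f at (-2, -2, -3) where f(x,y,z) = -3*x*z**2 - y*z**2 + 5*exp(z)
(-27, -9, -48 + 5*exp(-3))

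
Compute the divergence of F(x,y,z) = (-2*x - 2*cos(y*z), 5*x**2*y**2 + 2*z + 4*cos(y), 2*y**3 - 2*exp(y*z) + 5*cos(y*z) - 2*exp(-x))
10*x**2*y - 2*y*exp(y*z) - 5*y*sin(y*z) - 4*sin(y) - 2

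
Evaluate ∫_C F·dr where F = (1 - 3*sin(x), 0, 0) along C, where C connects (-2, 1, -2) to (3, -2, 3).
3*cos(3) - 3*cos(2) + 5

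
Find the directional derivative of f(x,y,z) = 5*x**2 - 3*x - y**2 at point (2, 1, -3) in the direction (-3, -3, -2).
-45*sqrt(22)/22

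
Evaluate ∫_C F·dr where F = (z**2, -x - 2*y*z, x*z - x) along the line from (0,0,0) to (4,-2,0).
4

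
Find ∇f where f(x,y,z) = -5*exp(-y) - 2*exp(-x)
(2*exp(-x), 5*exp(-y), 0)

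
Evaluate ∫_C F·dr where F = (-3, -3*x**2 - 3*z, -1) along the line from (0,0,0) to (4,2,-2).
-36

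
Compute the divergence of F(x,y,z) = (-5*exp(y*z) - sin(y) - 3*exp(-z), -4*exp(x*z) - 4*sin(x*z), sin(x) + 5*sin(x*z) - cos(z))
5*x*cos(x*z) + sin(z)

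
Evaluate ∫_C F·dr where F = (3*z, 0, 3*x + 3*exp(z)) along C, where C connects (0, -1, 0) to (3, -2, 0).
0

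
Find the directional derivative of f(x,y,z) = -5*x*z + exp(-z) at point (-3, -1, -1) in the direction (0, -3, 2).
2*sqrt(13)*(15 - E)/13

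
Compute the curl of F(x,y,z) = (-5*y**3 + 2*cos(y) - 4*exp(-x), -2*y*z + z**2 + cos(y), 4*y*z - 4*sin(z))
(2*y + 2*z, 0, 15*y**2 + 2*sin(y))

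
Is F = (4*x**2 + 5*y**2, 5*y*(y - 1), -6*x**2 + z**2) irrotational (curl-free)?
No, ∇×F = (0, 12*x, -10*y)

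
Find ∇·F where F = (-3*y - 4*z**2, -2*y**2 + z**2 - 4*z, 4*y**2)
-4*y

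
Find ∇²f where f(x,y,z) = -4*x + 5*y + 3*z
0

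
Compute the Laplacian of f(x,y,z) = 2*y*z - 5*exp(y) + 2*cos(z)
-5*exp(y) - 2*cos(z)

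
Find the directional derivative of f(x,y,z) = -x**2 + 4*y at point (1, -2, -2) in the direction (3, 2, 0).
2*sqrt(13)/13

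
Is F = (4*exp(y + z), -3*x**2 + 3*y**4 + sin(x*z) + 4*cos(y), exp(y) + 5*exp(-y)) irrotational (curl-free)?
No, ∇×F = (-x*cos(x*z) + exp(y) - 5*exp(-y), 4*exp(y + z), -6*x + z*cos(x*z) - 4*exp(y + z))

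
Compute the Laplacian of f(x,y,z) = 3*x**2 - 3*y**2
0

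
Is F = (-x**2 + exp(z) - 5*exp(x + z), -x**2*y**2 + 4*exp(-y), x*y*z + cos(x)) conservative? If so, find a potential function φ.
No, ∇×F = (x*z, -y*z + exp(z) - 5*exp(x + z) + sin(x), -2*x*y**2) ≠ 0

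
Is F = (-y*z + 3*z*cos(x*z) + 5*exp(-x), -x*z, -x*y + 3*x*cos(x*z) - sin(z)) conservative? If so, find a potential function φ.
Yes, F is conservative. φ = -x*y*z + 3*sin(x*z) + cos(z) - 5*exp(-x)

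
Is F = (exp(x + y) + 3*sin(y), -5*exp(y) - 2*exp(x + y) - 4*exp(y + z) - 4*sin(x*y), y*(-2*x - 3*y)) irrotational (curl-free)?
No, ∇×F = (-2*x - 6*y + 4*exp(y + z), 2*y, -4*y*cos(x*y) - 3*exp(x + y) - 3*cos(y))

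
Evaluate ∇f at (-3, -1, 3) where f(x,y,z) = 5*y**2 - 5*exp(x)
(-5*exp(-3), -10, 0)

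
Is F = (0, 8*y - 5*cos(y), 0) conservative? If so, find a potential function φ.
Yes, F is conservative. φ = 4*y**2 - 5*sin(y)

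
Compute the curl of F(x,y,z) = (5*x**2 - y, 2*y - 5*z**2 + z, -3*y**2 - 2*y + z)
(-6*y + 10*z - 3, 0, 1)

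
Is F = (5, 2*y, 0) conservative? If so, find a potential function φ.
Yes, F is conservative. φ = 5*x + y**2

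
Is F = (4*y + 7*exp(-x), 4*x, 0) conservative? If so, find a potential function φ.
Yes, F is conservative. φ = 4*x*y - 7*exp(-x)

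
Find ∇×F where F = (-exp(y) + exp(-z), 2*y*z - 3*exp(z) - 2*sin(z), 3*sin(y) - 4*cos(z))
(-2*y + 3*exp(z) + 3*cos(y) + 2*cos(z), -exp(-z), exp(y))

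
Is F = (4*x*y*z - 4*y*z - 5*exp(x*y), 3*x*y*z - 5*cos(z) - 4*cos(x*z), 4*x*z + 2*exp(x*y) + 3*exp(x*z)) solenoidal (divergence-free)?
No, ∇·F = 3*x*z + 3*x*exp(x*z) + 4*x + 4*y*z - 5*y*exp(x*y)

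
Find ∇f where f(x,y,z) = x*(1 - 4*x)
(1 - 8*x, 0, 0)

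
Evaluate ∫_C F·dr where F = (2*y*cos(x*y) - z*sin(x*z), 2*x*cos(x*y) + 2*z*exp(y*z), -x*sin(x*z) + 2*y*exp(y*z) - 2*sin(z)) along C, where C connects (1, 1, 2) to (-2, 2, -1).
2*((-exp(2) + sqrt(2)*cos(pi/4 + 1) - cos(2) - sin(4))*exp(2) + 1)*exp(-2)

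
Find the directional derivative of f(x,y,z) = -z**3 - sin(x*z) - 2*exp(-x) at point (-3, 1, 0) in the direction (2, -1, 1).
sqrt(6)*(3 + 4*exp(3))/6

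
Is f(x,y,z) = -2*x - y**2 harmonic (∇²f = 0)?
No, ∇²f = -2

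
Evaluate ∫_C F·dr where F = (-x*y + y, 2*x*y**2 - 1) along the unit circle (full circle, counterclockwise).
-pi/2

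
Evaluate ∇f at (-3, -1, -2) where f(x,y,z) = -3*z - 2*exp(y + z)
(0, -2*exp(-3), -3 - 2*exp(-3))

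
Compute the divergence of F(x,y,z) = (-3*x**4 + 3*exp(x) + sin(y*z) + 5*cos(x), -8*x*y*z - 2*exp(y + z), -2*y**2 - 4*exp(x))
-12*x**3 - 8*x*z + 3*exp(x) - 2*exp(y + z) - 5*sin(x)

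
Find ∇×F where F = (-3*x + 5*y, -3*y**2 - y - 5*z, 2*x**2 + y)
(6, -4*x, -5)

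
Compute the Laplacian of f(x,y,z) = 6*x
0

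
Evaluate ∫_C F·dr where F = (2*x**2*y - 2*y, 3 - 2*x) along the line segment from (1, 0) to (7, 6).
906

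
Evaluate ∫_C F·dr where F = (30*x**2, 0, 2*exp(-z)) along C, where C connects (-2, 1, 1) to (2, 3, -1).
160 - 4*sinh(1)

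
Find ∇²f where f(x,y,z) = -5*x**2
-10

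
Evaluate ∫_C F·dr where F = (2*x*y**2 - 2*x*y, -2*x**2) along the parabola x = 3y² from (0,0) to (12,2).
192/5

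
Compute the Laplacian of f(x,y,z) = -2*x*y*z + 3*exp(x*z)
3*(x**2 + z**2)*exp(x*z)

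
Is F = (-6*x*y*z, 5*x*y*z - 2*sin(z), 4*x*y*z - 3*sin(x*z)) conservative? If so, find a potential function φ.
No, ∇×F = (-5*x*y + 4*x*z + 2*cos(z), -6*x*y - 4*y*z + 3*z*cos(x*z), z*(6*x + 5*y)) ≠ 0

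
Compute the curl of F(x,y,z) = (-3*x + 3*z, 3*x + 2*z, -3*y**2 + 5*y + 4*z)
(3 - 6*y, 3, 3)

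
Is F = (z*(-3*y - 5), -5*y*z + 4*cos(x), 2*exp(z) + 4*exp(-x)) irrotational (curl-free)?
No, ∇×F = (5*y, -3*y - 5 + 4*exp(-x), 3*z - 4*sin(x))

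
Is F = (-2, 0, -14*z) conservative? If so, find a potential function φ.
Yes, F is conservative. φ = -2*x - 7*z**2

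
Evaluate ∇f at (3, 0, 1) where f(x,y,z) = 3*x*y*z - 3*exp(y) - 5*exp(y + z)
(0, 6 - 5*E, -5*E)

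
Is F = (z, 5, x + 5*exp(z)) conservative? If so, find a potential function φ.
Yes, F is conservative. φ = x*z + 5*y + 5*exp(z)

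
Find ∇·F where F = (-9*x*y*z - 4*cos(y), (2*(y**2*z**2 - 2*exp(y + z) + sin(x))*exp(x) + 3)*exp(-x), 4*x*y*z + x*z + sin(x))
4*x*y + x + 4*y*z**2 - 9*y*z - 4*exp(y + z)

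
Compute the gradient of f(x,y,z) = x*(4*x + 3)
(8*x + 3, 0, 0)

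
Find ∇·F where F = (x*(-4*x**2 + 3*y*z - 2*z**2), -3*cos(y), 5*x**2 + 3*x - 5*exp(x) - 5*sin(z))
-12*x**2 + 3*y*z - 2*z**2 + 3*sin(y) - 5*cos(z)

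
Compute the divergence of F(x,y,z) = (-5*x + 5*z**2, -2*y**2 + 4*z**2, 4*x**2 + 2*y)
-4*y - 5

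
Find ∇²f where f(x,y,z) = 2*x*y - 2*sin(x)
2*sin(x)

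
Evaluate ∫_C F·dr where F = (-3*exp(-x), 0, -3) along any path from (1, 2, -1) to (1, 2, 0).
-3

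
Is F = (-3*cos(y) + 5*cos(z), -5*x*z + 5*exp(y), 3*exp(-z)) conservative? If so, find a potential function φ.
No, ∇×F = (5*x, -5*sin(z), -5*z - 3*sin(y)) ≠ 0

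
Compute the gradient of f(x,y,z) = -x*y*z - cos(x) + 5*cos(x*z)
(-y*z - 5*z*sin(x*z) + sin(x), -x*z, -x*(y + 5*sin(x*z)))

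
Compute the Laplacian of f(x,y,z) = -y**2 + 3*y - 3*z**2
-8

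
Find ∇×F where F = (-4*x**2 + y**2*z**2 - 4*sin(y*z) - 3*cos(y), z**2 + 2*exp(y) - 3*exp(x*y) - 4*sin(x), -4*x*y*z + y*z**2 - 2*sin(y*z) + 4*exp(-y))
((z*(-4*x + z - 2*cos(y*z) - 2)*exp(y) - 4)*exp(-y), 2*y*(y*z + 2*z - 2*cos(y*z)), -2*y*z**2 - 3*y*exp(x*y) + 4*z*cos(y*z) - 3*sin(y) - 4*cos(x))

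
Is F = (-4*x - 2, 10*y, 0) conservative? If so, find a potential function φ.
Yes, F is conservative. φ = -2*x**2 - 2*x + 5*y**2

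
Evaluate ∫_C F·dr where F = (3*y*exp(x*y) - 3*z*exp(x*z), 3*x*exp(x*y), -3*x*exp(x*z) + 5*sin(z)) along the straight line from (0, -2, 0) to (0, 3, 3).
5 - 5*cos(3)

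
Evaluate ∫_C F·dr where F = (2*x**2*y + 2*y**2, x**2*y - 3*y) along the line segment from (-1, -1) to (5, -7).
-84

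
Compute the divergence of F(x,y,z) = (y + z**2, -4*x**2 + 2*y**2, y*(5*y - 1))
4*y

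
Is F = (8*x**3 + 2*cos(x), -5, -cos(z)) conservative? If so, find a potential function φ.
Yes, F is conservative. φ = 2*x**4 - 5*y + 2*sin(x) - sin(z)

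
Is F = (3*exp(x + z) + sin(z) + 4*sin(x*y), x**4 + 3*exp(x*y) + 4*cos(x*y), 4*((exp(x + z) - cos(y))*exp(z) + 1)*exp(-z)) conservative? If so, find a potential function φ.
No, ∇×F = (4*sin(y), -exp(x + z) + cos(z), 4*x**3 - 4*x*cos(x*y) + 3*y*exp(x*y) - 4*y*sin(x*y)) ≠ 0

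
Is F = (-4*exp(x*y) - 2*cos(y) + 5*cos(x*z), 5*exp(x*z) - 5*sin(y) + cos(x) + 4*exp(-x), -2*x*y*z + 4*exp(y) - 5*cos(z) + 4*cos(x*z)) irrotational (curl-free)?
No, ∇×F = (-2*x*z - 5*x*exp(x*z) + 4*exp(y), -5*x*sin(x*z) + 2*y*z + 4*z*sin(x*z), 4*x*exp(x*y) + 5*z*exp(x*z) - sin(x) - 2*sin(y) - 4*exp(-x))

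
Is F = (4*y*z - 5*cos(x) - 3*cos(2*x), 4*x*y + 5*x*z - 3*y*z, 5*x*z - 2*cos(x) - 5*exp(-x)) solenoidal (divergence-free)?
No, ∇·F = 9*x - 3*z + 5*sin(x) + 6*sin(2*x)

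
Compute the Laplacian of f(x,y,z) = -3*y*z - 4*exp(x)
-4*exp(x)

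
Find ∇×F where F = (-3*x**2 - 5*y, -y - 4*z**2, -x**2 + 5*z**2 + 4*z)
(8*z, 2*x, 5)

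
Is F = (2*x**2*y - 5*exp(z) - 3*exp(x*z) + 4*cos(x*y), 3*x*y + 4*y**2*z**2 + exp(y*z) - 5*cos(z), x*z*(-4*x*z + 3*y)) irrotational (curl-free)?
No, ∇×F = (3*x*z - 8*y**2*z - y*exp(y*z) - 5*sin(z), 8*x*z**2 - 3*x*exp(x*z) - 3*y*z - 5*exp(z), -2*x**2 + 4*x*sin(x*y) + 3*y)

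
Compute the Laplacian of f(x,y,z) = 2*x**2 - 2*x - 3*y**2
-2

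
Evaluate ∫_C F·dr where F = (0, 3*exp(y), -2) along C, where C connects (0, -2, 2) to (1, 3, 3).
-2 - 3*exp(-2) + 3*exp(3)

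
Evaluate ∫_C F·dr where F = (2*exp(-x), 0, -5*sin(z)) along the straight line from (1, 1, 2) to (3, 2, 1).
-2*exp(-3) + 2*exp(-1) - 5*cos(2) + 5*cos(1)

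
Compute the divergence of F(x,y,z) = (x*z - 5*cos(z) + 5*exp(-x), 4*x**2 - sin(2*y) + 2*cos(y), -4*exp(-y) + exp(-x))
z - 2*sin(y) - 2*cos(2*y) - 5*exp(-x)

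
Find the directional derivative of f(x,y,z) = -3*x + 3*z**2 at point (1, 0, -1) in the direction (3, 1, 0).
-9*sqrt(10)/10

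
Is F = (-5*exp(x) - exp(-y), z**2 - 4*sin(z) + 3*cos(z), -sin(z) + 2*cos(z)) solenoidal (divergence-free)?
No, ∇·F = -5*exp(x) - 2*sin(z) - cos(z)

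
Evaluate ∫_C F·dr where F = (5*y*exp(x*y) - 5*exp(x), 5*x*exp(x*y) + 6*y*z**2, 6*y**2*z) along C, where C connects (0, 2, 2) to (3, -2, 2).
5*(1 - exp(9))*exp(-6)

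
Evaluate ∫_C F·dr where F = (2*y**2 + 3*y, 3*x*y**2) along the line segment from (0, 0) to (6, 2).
70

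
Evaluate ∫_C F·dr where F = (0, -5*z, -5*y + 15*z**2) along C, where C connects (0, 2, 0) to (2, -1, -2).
-50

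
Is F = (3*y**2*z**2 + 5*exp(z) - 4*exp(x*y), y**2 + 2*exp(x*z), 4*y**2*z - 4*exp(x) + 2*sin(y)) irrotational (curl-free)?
No, ∇×F = (-2*x*exp(x*z) + 8*y*z + 2*cos(y), 6*y**2*z + 4*exp(x) + 5*exp(z), 4*x*exp(x*y) - 6*y*z**2 + 2*z*exp(x*z))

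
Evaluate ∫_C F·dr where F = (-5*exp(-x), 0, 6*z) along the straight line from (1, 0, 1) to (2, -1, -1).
5*(1 - E)*exp(-2)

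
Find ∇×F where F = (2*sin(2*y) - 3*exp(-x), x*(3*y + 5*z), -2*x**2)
(-5*x, 4*x, 3*y + 5*z - 4*cos(2*y))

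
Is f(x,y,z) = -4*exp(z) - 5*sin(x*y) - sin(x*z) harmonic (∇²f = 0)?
No, ∇²f = 5*x**2*sin(x*y) + x**2*sin(x*z) + 5*y**2*sin(x*y) + z**2*sin(x*z) - 4*exp(z)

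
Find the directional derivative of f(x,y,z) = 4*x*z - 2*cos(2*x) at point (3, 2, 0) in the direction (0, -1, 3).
18*sqrt(10)/5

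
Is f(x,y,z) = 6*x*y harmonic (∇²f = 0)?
Yes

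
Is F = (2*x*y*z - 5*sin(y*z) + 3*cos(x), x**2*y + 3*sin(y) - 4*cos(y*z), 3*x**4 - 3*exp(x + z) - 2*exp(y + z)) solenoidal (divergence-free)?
No, ∇·F = x**2 + 2*y*z + 4*z*sin(y*z) - 3*exp(x + z) - 2*exp(y + z) - 3*sin(x) + 3*cos(y)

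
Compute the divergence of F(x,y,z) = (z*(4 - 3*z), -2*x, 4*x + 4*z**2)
8*z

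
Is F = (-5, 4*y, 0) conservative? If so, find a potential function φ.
Yes, F is conservative. φ = -5*x + 2*y**2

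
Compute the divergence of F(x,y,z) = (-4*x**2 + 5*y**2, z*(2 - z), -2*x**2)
-8*x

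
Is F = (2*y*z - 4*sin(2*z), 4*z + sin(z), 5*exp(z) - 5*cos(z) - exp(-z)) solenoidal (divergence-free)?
No, ∇·F = 5*exp(z) + 5*sin(z) + exp(-z)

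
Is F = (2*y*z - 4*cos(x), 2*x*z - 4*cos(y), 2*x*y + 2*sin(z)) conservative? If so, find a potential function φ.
Yes, F is conservative. φ = 2*x*y*z - 4*sin(x) - 4*sin(y) - 2*cos(z)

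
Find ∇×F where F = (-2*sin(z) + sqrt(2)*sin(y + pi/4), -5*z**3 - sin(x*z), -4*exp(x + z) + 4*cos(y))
(x*cos(x*z) + 15*z**2 - 4*sin(y), 4*exp(x + z) - 2*cos(z), -z*cos(x*z) - sqrt(2)*cos(y + pi/4))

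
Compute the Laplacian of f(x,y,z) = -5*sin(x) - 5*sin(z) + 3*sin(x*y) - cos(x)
-3*x**2*sin(x*y) - 3*y**2*sin(x*y) + 5*sin(x) + 5*sin(z) + cos(x)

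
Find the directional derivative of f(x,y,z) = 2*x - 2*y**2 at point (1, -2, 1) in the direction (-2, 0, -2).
-sqrt(2)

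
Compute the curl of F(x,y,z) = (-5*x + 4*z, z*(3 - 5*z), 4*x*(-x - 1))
(10*z - 3, 8*x + 8, 0)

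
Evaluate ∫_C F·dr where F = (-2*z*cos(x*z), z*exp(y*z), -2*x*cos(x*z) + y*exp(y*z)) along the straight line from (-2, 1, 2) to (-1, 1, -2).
-exp(2) - 2*sin(2) + exp(-2) - 2*sin(4)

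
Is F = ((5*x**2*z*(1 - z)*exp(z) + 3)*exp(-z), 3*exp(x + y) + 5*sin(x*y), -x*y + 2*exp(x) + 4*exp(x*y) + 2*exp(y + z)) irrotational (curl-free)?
No, ∇×F = (4*x*exp(x*y) - x + 2*exp(y + z), -10*x**2*z + 5*x**2 - 4*y*exp(x*y) + y - 2*exp(x) - 3*exp(-z), 5*y*cos(x*y) + 3*exp(x + y))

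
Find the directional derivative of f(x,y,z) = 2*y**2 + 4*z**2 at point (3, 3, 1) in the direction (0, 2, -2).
2*sqrt(2)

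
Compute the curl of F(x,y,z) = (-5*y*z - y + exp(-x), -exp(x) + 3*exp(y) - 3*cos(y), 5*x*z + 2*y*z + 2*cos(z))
(2*z, -5*y - 5*z, 5*z - exp(x) + 1)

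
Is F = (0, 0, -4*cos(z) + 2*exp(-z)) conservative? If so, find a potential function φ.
Yes, F is conservative. φ = -4*sin(z) - 2*exp(-z)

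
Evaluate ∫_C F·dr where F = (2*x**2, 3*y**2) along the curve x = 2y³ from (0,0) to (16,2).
8216/3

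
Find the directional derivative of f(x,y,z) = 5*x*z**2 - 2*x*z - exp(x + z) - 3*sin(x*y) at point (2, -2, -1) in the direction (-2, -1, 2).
-62/3 - 2*cos(4)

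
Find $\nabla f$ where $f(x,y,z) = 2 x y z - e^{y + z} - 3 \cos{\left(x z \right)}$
(z*(2*y + 3*sin(x*z)), 2*x*z - exp(y + z), 2*x*y + 3*x*sin(x*z) - exp(y + z))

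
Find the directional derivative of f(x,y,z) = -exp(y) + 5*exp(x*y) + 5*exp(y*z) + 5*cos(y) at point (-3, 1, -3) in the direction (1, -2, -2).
(55 + 2*(E + 5*sin(1))*exp(3))*exp(-3)/3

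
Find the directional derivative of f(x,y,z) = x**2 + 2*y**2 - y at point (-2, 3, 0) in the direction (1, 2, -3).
9*sqrt(14)/7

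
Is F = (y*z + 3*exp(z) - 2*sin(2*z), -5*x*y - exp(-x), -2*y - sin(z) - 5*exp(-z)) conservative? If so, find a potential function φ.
No, ∇×F = (-2, y + 3*exp(z) - 4*cos(2*z), -5*y - z + exp(-x)) ≠ 0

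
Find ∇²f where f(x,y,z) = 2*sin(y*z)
-2*(y**2 + z**2)*sin(y*z)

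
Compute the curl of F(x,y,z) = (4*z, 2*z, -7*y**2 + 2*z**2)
(-14*y - 2, 4, 0)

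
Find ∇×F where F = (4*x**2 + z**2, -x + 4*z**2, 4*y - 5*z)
(4 - 8*z, 2*z, -1)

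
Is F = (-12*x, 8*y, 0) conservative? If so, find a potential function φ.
Yes, F is conservative. φ = -6*x**2 + 4*y**2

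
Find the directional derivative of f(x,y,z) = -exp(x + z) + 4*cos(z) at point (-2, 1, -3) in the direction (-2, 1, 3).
sqrt(14)*(-1 + 12*exp(5)*sin(3))*exp(-5)/14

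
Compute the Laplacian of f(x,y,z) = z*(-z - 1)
-2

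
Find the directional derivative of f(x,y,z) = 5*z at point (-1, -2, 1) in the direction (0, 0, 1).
5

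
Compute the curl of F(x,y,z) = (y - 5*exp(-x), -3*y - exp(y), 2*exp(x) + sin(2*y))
(2*cos(2*y), -2*exp(x), -1)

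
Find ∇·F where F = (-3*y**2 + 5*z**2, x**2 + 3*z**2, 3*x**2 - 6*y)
0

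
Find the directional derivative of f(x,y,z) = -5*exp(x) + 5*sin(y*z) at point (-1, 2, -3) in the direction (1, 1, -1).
-5*sqrt(3)*(1 + 5*E*cos(6))*exp(-1)/3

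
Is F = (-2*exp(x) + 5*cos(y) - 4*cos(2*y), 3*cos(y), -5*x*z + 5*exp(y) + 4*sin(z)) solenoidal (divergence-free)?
No, ∇·F = -5*x - 2*exp(x) - 3*sin(y) + 4*cos(z)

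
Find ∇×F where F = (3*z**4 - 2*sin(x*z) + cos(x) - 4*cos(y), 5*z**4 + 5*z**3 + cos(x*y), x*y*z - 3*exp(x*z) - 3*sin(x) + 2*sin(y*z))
(z*(x - 20*z**2 - 15*z + 2*cos(y*z)), -2*x*cos(x*z) - y*z + 12*z**3 + 3*z*exp(x*z) + 3*cos(x), -y*sin(x*y) - 4*sin(y))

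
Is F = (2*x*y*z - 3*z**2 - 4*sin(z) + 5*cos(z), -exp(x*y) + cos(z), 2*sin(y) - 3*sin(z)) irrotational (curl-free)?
No, ∇×F = (sin(z) + 2*cos(y), 2*x*y - 6*z - 5*sin(z) - 4*cos(z), -2*x*z - y*exp(x*y))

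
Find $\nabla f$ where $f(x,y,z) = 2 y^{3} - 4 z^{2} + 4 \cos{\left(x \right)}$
(-4*sin(x), 6*y**2, -8*z)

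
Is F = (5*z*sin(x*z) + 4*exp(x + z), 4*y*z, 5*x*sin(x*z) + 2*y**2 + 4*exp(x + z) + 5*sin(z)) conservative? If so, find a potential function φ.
Yes, F is conservative. φ = 2*y**2*z + 4*exp(x + z) - 5*cos(z) - 5*cos(x*z)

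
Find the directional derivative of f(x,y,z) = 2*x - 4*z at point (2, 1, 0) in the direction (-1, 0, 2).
-2*sqrt(5)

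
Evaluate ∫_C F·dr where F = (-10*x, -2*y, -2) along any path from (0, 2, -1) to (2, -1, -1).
-17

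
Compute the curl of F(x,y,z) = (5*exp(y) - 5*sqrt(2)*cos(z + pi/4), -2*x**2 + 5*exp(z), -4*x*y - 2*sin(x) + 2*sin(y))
(-4*x - 5*exp(z) + 2*cos(y), 4*y + 5*sqrt(2)*sin(z + pi/4) + 2*cos(x), -4*x - 5*exp(y))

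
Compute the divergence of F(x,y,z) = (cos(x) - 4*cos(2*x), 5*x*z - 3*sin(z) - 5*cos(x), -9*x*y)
(16*cos(x) - 1)*sin(x)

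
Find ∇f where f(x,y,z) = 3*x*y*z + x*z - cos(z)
(z*(3*y + 1), 3*x*z, 3*x*y + x + sin(z))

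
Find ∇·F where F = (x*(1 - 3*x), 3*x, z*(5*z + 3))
-6*x + 10*z + 4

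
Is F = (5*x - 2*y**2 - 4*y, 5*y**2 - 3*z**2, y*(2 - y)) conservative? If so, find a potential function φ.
No, ∇×F = (-2*y + 6*z + 2, 0, 4*y + 4) ≠ 0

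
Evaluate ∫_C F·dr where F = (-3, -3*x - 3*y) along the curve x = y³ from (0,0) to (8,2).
-42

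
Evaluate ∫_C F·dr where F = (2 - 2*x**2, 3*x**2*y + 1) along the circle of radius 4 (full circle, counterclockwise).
0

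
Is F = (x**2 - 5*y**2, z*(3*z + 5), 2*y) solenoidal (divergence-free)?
No, ∇·F = 2*x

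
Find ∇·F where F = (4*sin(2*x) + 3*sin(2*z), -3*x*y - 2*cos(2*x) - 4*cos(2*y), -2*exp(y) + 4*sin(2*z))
-3*x + 8*sin(2*y) + 8*cos(2*x) + 8*cos(2*z)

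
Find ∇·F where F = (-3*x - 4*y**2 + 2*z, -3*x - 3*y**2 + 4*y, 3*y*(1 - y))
1 - 6*y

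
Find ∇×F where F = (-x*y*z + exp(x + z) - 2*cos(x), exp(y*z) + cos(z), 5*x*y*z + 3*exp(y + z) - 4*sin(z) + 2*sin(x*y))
(5*x*z + 2*x*cos(x*y) - y*exp(y*z) + 3*exp(y + z) + sin(z), -x*y - 5*y*z - 2*y*cos(x*y) + exp(x + z), x*z)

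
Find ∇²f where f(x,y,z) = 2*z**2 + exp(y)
exp(y) + 4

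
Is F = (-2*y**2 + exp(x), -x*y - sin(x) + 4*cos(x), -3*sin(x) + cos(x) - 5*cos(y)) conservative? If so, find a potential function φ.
No, ∇×F = (5*sin(y), sin(x) + 3*cos(x), 3*y - 4*sin(x) - cos(x)) ≠ 0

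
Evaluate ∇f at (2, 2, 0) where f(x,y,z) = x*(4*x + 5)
(21, 0, 0)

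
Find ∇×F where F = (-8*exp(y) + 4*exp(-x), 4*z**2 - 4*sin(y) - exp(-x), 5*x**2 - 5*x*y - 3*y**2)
(-5*x - 6*y - 8*z, -10*x + 5*y, 8*exp(y) + exp(-x))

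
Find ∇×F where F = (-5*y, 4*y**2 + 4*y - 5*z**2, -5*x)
(10*z, 5, 5)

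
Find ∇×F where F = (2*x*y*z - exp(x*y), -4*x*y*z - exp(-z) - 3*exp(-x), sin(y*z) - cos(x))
(4*x*y + z*cos(y*z) - exp(-z), 2*x*y - sin(x), -2*x*z + x*exp(x*y) - 4*y*z + 3*exp(-x))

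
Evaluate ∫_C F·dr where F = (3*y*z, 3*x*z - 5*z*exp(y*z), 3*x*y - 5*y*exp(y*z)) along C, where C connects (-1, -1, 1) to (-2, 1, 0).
-8 + 5*exp(-1)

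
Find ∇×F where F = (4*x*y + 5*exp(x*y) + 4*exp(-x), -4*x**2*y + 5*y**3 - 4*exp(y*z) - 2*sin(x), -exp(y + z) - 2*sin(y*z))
(4*y*exp(y*z) - 2*z*cos(y*z) - exp(y + z), 0, -8*x*y - 5*x*exp(x*y) - 4*x - 2*cos(x))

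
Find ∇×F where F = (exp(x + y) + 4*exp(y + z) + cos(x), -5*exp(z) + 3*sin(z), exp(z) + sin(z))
(5*exp(z) - 3*cos(z), 4*exp(y + z), -exp(x + y) - 4*exp(y + z))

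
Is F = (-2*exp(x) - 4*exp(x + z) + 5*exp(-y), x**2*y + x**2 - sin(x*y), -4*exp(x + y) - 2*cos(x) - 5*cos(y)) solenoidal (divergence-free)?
No, ∇·F = x**2 - x*cos(x*y) - 2*exp(x) - 4*exp(x + z)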